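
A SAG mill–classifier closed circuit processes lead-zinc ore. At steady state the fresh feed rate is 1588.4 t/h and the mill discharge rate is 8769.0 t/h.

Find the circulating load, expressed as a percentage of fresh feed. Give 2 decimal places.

CL = 452.06 %

Discharge = new feed + return, hence
R = M − F = 8769.0 − 1588.4 = 7180.6 t/h
CL = 100·R/F = 100·7180.6/1588.4 = 452.06 %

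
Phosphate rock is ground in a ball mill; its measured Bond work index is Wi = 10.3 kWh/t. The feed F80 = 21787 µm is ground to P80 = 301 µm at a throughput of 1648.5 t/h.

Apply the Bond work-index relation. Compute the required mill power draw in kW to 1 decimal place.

P = 8636.5 kW

W = 10 Wi (P80^-0.5 − F80^-0.5)
W = 10·10.3·(1/√301 − 1/√21787) = 10·10.3·(0.050864) = 5.2390 kWh/t
P = W·T = 5.2390·1648.5 = 8636.5 kW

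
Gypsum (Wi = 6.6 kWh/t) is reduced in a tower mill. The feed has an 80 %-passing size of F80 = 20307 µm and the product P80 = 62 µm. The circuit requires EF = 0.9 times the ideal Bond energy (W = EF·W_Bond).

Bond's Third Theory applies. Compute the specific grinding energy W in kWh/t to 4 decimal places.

W = 10 Wi / √P80 − 10 Wi / √F80
1/√62 = 0.127000;  1/√20307 = 0.007017
W = 10·6.6·(0.127000 − 0.007017) = 7.9189 kWh/t
With EF = 0.9: W = 7.9189·0.9 = 7.1270 kWh/t

W = 7.1270 kWh/t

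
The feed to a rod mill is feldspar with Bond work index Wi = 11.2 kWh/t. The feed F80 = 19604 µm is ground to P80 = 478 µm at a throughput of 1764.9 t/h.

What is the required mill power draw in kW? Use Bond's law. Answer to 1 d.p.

W = 10 Wi (P80^-0.5 − F80^-0.5)
W = 10·11.2·(1/√478 − 1/√19604) = 10·11.2·(0.038597) = 4.3228 kWh/t
Mill draw = 4.3228 × 1764.9 = 7629.4 kW

P = 7629.4 kW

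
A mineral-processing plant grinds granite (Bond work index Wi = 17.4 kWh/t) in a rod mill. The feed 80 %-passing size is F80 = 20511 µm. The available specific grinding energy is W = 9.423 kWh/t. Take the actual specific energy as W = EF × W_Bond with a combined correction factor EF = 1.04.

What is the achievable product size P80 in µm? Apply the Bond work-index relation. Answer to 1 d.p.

P80 = 286.7 µm

W = 10 Wi (P80^-0.5 − F80^-0.5)
W_Bond = W / EF = 9.423 / 1.04 = 9.0606 kWh/t
P80^-0.5 = F80^-0.5 + W_Bond/(10 Wi)
  = 9.0606/(10·17.4) + 1/√20511 = 0.052072 + 0.006982 = 0.059055
P80 = (1/0.059055)² = 16.9335² = 286.74 µm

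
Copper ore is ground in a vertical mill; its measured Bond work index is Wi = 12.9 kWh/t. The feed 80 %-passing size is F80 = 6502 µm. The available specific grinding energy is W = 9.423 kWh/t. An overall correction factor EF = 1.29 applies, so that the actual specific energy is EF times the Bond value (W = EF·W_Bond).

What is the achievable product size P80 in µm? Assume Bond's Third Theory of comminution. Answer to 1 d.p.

P80 = 209.9 µm

W = 10 Wi (P80^-0.5 − F80^-0.5)
W_Bond = W / EF = 9.423 / 1.29 = 7.3047 kWh/t
P80^-0.5 = F80^-0.5 + W_Bond/(10 Wi)
  = 7.3047/(10·12.9) + 1/√6502 = 0.056625 + 0.012402 = 0.069027
P80 = (1/0.069027)² = 14.4871² = 209.88 µm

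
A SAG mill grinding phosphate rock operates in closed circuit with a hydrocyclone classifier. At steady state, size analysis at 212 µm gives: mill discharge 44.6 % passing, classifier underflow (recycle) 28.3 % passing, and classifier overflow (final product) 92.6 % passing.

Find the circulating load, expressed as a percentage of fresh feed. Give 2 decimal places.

CL = 294.48 %

Classifier node, passing 212 µm:
d + r·d = r·u + o → r(d−u) = o−d
r = (92.6 − 44.6)/(44.6 − 28.3) = 48.0/16.3 = 2.9448
CL = 100·r = 294.48 %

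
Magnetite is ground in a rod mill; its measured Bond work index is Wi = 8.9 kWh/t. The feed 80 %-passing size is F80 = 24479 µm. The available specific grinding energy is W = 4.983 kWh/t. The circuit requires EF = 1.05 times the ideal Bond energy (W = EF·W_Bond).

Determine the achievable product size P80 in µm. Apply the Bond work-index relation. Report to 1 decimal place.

W_Bond = 10·Wi·(1/√P₈₀ − 1/√F₈₀)
W_Bond = W / EF = 4.983 / 1.05 = 4.7457 kWh/t
⇒ 1/√P80 = W_Bond/(10·Wi) + 1/√F80
  = 4.7457/(10·8.9) + 1/√24479 = 0.053323 + 0.006392 = 0.059714
P80 = (1/0.059714)² = 16.7465² = 280.44 µm

P80 = 280.4 µm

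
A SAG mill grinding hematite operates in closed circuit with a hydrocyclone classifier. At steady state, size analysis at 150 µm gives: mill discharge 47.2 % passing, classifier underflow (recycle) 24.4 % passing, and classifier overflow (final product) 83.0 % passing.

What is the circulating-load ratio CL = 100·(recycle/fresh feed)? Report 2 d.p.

CL = 157.02 %

Let r = R/F. Size balance at 150 µm:
Fd + Rd = Ru + Fo ⇒ R/F = (o−d)/(d−u)
r = (83.0 − 47.2)/(47.2 − 24.4) = 35.8/22.8 = 1.5702
CL = 100·r = 157.02 %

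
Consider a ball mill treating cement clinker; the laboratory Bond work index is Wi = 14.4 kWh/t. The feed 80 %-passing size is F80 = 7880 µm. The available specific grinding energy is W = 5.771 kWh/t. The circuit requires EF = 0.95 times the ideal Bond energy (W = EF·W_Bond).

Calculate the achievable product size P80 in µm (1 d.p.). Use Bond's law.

W = 10 Wi (1/√P80 − 1/√F80)  [Bond]
W_Bond = W / EF = 5.771 / 0.95 = 6.0747 kWh/t
1/√P80 = 1/√F80 + W_Bond/(10·Wi)
  = 6.0747/(10·14.4) + 1/√7880 = 0.042186 + 0.011265 = 0.053451
P80 = (1/0.053451)² = 18.7088² = 350.02 µm

P80 = 350.0 µm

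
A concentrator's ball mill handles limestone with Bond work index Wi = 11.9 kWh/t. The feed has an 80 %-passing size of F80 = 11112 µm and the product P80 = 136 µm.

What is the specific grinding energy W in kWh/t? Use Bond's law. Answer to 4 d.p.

W = 10·Wi·(P80^(-½) − F80^(-½))
1/√136 = 0.085749;  1/√11112 = 0.009486
W = 10·11.9·(0.085749 − 0.009486) = 9.0753 kWh/t

W = 9.0753 kWh/t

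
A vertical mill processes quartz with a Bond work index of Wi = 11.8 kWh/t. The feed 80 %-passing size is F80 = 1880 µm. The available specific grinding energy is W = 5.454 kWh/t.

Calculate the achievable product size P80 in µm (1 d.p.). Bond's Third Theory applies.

W_Bond = 10·Wi·(1/√P₈₀ − 1/√F₈₀)
P80^-0.5 = F80^-0.5 + W/(10 Wi)
  = 5.4540/(10·11.8) + 1/√1880 = 0.046220 + 0.023063 = 0.069284
P80 = (1/0.069284)² = 14.4334² = 208.32 µm

P80 = 208.3 µm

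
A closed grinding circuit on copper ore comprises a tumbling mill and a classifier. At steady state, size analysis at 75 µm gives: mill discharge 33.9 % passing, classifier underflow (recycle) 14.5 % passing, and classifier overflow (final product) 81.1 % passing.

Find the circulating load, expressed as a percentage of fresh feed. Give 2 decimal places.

CL = 243.30 %

Let r = R/F. Size balance at 75 µm:
d + r·d = r·u + o → r(d−u) = o−d
r = (81.1 − 33.9)/(33.9 − 14.5) = 47.2/19.4 = 2.4330
CL = 100·r = 243.30 %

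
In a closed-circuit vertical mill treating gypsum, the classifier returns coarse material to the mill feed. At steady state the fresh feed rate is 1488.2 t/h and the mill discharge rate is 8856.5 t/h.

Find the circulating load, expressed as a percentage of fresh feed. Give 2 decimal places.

CL = 495.11 %

Steady state: M = F + R.
R = M − F = 8856.5 − 1488.2 = 7368.3 t/h
CL = 100·R/F = 100·7368.3/1488.2 = 495.11 %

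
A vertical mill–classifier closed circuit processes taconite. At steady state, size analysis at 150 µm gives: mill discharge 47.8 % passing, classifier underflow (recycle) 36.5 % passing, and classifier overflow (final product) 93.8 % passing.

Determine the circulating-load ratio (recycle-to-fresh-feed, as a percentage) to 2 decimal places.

CL = 407.08 %

Mass balance on the −150 µm fraction:
(1+r)d = ru + o → r = (o−d)/(d−u)
r = (93.8 − 47.8)/(47.8 − 36.5) = 46.0/11.3 = 4.0708
CL = 100·r = 407.08 %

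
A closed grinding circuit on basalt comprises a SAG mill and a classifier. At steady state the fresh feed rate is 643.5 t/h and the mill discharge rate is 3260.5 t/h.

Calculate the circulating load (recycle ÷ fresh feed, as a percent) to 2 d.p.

M = F + R at steady state, so:
R = M − F = 3260.5 − 643.5 = 2617.0 t/h
CL = 100·R/F = 100·2617.0/643.5 = 406.68 %

CL = 406.68 %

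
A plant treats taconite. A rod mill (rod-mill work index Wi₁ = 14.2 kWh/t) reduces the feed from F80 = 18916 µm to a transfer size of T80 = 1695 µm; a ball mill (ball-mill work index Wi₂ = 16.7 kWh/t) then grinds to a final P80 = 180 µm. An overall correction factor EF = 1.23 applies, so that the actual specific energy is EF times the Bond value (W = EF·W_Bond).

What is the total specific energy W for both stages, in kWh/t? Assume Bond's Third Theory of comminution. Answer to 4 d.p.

W = 10 Wi (P80^-0.5 − F80^-0.5)
Stage 1 (18916→1695 µm, Wi₁=14.2): W₁ = 10·14.2·(0.024289 − 0.007271) = 2.4166 kWh/t
Stage 2 (1695→180 µm, Wi₂=16.7): W₂ = 10·16.7·(0.074536 − 0.024289) = 8.3911 kWh/t
W = W₁ + W₂ = 2.4166 + 8.3911 = 10.8078 kWh/t
Apply correction: 10.8078 × 1.23 = 13.2935 kWh/t

W = 13.2935 kWh/t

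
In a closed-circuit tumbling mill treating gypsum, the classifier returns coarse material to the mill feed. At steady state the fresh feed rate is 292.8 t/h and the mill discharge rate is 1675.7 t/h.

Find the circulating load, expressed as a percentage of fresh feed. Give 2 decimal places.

CL = 472.30 %

Mill node: discharge = fresh + recycle.
R = M − F = 1675.7 − 292.8 = 1382.9 t/h
CL = 100·R/F = 100·1382.9/292.8 = 472.30 %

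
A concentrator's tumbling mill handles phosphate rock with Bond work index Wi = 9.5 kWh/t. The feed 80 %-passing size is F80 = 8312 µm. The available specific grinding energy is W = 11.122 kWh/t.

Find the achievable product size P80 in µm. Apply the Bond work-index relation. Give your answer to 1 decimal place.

W = 10 Wi (P80^-0.5 − F80^-0.5)
P80^-0.5 = F80^-0.5 + W/(10 Wi)
  = 11.1220/(10·9.5) + 1/√8312 = 0.117074 + 0.010968 = 0.128042
P80 = (1/0.128042)² = 7.8099² = 60.99 µm

P80 = 61.0 µm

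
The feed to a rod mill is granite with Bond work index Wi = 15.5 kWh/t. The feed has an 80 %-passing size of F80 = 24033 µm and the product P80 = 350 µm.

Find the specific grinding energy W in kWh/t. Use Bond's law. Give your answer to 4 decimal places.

W = 7.2853 kWh/t

W = 10 Wi (P80^-0.5 − F80^-0.5)
1/√350 = 0.053452;  1/√24033 = 0.006451
W = 10·15.5·(0.053452 − 0.006451) = 7.2853 kWh/t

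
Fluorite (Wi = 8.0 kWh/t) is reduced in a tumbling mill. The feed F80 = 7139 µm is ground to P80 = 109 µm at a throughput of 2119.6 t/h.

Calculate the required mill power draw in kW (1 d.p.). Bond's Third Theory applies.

P = 14234.8 kW

Bond:  W = 10 Wi (1/√P − 1/√F)
W = 10·8.0·(1/√109 − 1/√7139) = 10·8.0·(0.083947) = 6.7158 kWh/t
Mill draw = 6.7158 × 2119.6 = 14234.8 kW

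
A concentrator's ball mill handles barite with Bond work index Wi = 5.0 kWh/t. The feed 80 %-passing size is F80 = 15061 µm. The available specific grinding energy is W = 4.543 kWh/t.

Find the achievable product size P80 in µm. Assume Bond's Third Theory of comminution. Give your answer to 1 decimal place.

W = 10 Wi / √P80 − 10 Wi / √F80
⇒ 1/√P80 = W/(10 Wi) + 1/√F80
  = 4.5430/(10·5.0) + 1/√15061 = 0.090860 + 0.008148 = 0.099008
P80 = (1/0.099008)² = 10.1002² = 102.01 µm

P80 = 102.0 µm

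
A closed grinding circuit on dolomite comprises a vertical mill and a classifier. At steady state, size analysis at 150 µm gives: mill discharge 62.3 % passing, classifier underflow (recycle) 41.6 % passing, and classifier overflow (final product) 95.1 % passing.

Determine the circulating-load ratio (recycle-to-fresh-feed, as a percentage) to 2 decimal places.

CL = 158.45 %

Two-product formula at 150 µm:
(1+r)·d = r·u + o ⇒ r = (o−d)/(d−u)
r = (95.1 − 62.3)/(62.3 − 41.6) = 32.8/20.7 = 1.5845
CL = 100·r = 158.45 %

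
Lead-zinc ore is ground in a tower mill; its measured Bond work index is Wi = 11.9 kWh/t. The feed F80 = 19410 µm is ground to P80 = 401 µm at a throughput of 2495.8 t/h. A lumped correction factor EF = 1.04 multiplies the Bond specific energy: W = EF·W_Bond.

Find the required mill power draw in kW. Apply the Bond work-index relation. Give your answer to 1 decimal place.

P = 13207.7 kW

W_Bond = 10·Wi·(1/√P₈₀ − 1/√F₈₀)
W = 10·11.9·(1/√401 − 1/√19410) = 10·11.9·(0.042760) = 5.0884 kWh/t
Apply correction: 5.0884 × 1.04 = 5.2920 kWh/t
P = W·T = 5.2920·2495.8 = 13207.7 kW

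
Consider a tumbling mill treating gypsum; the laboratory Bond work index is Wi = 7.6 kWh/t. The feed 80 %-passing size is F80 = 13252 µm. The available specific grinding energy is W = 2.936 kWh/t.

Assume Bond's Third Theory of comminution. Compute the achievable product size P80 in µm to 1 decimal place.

Bond: W = 10·Wi·(1/√P80 − 1/√F80)
P80^(−½) = W/(10 Wi) + F80^(−½)
  = 2.9360/(10·7.6) + 1/√13252 = 0.038632 + 0.008687 = 0.047318
P80 = (1/0.047318)² = 21.1334² = 446.62 µm

P80 = 446.6 µm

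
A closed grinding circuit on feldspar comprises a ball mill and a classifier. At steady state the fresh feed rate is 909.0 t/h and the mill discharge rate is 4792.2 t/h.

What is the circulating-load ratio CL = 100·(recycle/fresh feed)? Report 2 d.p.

CL = 427.19 %

Mill node: discharge = fresh + recycle.
R = M − F = 4792.2 − 909.0 = 3883.2 t/h
CL = 100·R/F = 100·3883.2/909.0 = 427.19 %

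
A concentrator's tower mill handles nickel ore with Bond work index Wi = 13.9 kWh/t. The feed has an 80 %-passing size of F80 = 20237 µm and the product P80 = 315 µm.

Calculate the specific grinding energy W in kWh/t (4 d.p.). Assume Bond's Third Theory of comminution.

W = 10 Wi (1/√P80 − 1/√F80)  [Bond]
1/√315 = 0.056344;  1/√20237 = 0.007030
W = 10·13.9·(0.056344 − 0.007030) = 6.8547 kWh/t

W = 6.8547 kWh/t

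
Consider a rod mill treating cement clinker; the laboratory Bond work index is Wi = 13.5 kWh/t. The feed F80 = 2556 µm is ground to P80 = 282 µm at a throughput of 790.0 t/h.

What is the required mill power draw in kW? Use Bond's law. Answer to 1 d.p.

P = 4241.4 kW

W = 10 Wi (1/√P80 − 1/√F80)  [Bond]
W = 10·13.5·(1/√282 − 1/√2556) = 10·13.5·(0.039769) = 5.3689 kWh/t
Power = W × throughput = 5.3689 kWh/t × 790.0 t/h = 4241.4 kW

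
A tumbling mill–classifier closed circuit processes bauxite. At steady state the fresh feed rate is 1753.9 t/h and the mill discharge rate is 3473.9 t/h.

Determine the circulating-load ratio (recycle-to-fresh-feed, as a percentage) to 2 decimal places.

CL = 98.07 %

M = F + R at steady state, so:
R = M − F = 3473.9 − 1753.9 = 1720.0 t/h
CL = 100·R/F = 100·1720.0/1753.9 = 98.07 %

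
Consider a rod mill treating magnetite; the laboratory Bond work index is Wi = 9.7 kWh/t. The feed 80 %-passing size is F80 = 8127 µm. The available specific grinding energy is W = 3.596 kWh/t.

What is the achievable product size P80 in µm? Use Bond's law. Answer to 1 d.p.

Bond: W = 10·Wi·(1/√P80 − 1/√F80)
P80^-0.5 = F80^-0.5 + W/(10 Wi)
  = 3.5960/(10·9.7) + 1/√8127 = 0.037072 + 0.011093 = 0.048165
P80 = (1/0.048165)² = 20.7620² = 431.06 µm

P80 = 431.1 µm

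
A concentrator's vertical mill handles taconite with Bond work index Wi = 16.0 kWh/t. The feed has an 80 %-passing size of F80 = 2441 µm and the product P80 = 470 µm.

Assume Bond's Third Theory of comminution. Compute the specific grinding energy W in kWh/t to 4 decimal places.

W_Bond = 10·Wi·(1/√P₈₀ − 1/√F₈₀)
1/√470 = 0.046127;  1/√2441 = 0.020240
W = 10·16.0·(0.046127 − 0.020240) = 4.1418 kWh/t

W = 4.1418 kWh/t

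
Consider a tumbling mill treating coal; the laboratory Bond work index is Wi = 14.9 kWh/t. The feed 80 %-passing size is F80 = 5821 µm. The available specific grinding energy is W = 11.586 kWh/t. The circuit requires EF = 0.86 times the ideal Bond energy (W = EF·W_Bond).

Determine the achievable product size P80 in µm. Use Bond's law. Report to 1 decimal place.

P80 = 93.3 µm

Bond:  W = 10 Wi (1/√P − 1/√F)
W_Bond = W / EF = 11.586 / 0.86 = 13.4721 kWh/t
⇒ 1/√P80 = W_Bond/(10 Wi) + 1/√F80
  = 13.4721/(10·14.9) + 1/√5821 = 0.090417 + 0.013107 = 0.103524
P80 = (1/0.103524)² = 9.6596² = 93.31 µm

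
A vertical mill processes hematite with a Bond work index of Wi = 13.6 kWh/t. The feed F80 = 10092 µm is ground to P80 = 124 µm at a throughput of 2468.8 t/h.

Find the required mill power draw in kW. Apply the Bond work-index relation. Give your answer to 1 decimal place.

P = 26809.6 kW

W = 10 Wi (1/√P80 − 1/√F80)  [Bond]
W = 10·13.6·(1/√124 − 1/√10092) = 10·13.6·(0.079848) = 10.8594 kWh/t
P_mill = W·ṁ = 10.8594·2468.8 = 26809.6 kW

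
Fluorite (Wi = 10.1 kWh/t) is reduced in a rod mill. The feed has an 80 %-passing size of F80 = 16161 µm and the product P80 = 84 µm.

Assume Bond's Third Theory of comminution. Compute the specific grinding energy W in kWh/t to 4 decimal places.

W = 10 Wi (1/√P80 − 1/√F80)  [Bond]
1/√84 = 0.109109;  1/√16161 = 0.007866
W = 10·10.1·(0.109109 − 0.007866) = 10.2255 kWh/t

W = 10.2255 kWh/t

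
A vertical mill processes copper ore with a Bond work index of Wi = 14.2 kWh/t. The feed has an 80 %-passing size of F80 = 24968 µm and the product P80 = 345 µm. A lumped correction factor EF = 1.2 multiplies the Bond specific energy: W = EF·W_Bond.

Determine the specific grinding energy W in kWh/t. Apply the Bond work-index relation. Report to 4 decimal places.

Bond:  W = 10 Wi (1/√P − 1/√F)
1/√345 = 0.053838;  1/√24968 = 0.006329
W = 10·14.2·(0.053838 − 0.006329) = 6.7464 kWh/t
Apply correction: 6.7464 × 1.2 = 8.0956 kWh/t

W = 8.0956 kWh/t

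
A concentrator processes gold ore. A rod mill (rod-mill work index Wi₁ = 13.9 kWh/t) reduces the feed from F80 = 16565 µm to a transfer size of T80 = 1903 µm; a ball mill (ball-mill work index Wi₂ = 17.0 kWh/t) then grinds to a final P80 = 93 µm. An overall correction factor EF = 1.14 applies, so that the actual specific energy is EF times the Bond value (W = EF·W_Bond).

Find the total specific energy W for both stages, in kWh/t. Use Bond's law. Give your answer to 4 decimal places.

W = 18.0548 kWh/t

Bond: W = 10·Wi·(1/√P80 − 1/√F80)
Stage 1 (16565→1903 µm, Wi₁=13.9): W₁ = 10·13.9·(0.022923 − 0.007770) = 2.1064 kWh/t
Stage 2 (1903→93 µm, Wi₂=17.0): W₂ = 10·17.0·(0.103695 − 0.022923) = 13.7312 kWh/t
W = W₁ + W₂ = 2.1064 + 13.7312 = 15.8376 kWh/t
W_actual = 1.14 × 15.8376 = 18.0548 kWh/t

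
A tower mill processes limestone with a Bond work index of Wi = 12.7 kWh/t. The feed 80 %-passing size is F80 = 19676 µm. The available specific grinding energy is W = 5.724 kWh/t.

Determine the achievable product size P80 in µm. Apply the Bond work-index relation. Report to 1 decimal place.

Bond: W = 10·Wi·(1/√P80 − 1/√F80)
⇒ 1/√P80 = W/(10·Wi) + 1/√F80
  = 5.7240/(10·12.7) + 1/√19676 = 0.045071 + 0.007129 = 0.052200
P80 = (1/0.052200)² = 19.1571² = 367.00 µm

P80 = 367.0 µm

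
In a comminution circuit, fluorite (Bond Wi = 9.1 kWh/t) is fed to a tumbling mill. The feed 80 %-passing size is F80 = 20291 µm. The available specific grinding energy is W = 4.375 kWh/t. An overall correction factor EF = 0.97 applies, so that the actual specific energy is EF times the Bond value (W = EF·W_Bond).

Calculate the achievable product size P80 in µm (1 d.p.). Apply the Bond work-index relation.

Bond: W = 10·Wi·(1/√P80 − 1/√F80)
W_Bond = W / EF = 4.375 / 0.97 = 4.5103 kWh/t
1/√P80 = 1/√F80 + W_Bond/(10·Wi)
  = 4.5103/(10·9.1) + 1/√20291 = 0.049564 + 0.007020 = 0.056584
P80 = (1/0.056584)² = 17.6728² = 312.33 µm

P80 = 312.3 µm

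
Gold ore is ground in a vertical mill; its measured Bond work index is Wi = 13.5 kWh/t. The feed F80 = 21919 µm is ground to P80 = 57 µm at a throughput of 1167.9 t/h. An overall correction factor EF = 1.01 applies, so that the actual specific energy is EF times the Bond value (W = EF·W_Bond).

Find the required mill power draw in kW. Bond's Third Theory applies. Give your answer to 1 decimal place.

P = 20016.7 kW

W = 10·Wi·[P80^(−½) − F80^(−½)]
W = 10·13.5·(1/√57 − 1/√21919) = 10·13.5·(0.125699) = 16.9693 kWh/t
With EF = 1.01: W = 16.9693·1.01 = 17.1390 kWh/t
P = W·T = 17.1390·1167.9 = 20016.7 kW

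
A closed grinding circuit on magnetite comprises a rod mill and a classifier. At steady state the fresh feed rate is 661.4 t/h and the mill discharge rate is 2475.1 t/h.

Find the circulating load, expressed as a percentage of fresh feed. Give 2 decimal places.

CL = 274.22 %

Discharge = new feed + return, hence
R = M − F = 2475.1 − 661.4 = 1813.7 t/h
CL = 100·R/F = 100·1813.7/661.4 = 274.22 %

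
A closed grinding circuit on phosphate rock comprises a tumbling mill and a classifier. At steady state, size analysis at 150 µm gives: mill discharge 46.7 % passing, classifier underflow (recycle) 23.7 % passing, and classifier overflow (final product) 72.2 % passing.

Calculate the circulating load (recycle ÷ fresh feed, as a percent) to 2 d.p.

Balance %-passing 150 µm (r = R/F):
r = (o − d)/(d − u)
r = (72.2 − 46.7)/(46.7 − 23.7) = 25.5/23.0 = 1.1087
CL = 100·r = 110.87 %

CL = 110.87 %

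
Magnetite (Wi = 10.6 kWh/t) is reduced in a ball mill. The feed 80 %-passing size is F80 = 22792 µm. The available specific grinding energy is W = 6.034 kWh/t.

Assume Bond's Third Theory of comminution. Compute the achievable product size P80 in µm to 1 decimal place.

P80 = 247.6 µm

W = 10 Wi (1/√P80 − 1/√F80)  [Bond]
⇒ 1/√P80 = W/(10 Wi) + 1/√F80
  = 6.0340/(10·10.6) + 1/√22792 = 0.056925 + 0.006624 = 0.063548
P80 = (1/0.063548)² = 15.7360² = 247.62 µm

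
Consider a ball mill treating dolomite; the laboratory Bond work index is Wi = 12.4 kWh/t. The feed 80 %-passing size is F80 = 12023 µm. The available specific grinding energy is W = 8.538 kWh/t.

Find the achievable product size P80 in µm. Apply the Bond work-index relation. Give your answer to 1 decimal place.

W = 10 Wi (1/√P80 − 1/√F80)  [Bond]
⇒ 1/√P80 = W/(10·Wi) + 1/√F80
  = 8.5380/(10·12.4) + 1/√12023 = 0.068855 + 0.009120 = 0.077975
P80 = (1/0.077975)² = 12.8247² = 164.47 µm

P80 = 164.5 µm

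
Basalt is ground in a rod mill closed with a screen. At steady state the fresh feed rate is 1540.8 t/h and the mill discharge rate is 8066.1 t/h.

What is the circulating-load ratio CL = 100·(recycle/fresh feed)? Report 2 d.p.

CL = 423.50 %

Mill node: discharge = fresh + recycle.
R = M − F = 8066.1 − 1540.8 = 6525.3 t/h
CL = 100·R/F = 100·6525.3/1540.8 = 423.50 %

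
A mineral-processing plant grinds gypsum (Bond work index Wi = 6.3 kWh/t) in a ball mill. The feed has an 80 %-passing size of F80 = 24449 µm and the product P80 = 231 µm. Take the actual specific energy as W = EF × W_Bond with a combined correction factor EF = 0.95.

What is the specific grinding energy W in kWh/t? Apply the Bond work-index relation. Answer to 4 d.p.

W_Bond = 10·Wi·(1/√P₈₀ − 1/√F₈₀)
1/√231 = 0.065795;  1/√24449 = 0.006395
W = 10·6.3·(0.065795 − 0.006395) = 3.7422 kWh/t
Corrected W = EF·W_Bond = 0.95·3.7422 = 3.5551 kWh/t

W = 3.5551 kWh/t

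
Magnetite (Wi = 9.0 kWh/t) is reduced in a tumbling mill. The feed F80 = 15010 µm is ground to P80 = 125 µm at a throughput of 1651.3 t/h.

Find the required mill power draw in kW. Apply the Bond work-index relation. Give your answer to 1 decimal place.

P = 12079.7 kW

W = 10 Wi / √P80 − 10 Wi / √F80
W = 10·9.0·(1/√125 − 1/√15010) = 10·9.0·(0.081280) = 7.3152 kWh/t
Power = W × throughput = 7.3152 kWh/t × 1651.3 t/h = 12079.7 kW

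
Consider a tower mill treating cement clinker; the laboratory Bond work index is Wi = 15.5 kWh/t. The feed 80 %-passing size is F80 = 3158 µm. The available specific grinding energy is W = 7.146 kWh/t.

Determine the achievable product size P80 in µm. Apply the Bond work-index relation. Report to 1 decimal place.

P80 = 244.9 µm

Bond: W = 10·Wi·(1/√P80 − 1/√F80)
P80^(−½) = W/(10 Wi) + F80^(−½)
  = 7.1460/(10·15.5) + 1/√3158 = 0.046103 + 0.017795 = 0.063898
P80 = (1/0.063898)² = 15.6499² = 244.92 µm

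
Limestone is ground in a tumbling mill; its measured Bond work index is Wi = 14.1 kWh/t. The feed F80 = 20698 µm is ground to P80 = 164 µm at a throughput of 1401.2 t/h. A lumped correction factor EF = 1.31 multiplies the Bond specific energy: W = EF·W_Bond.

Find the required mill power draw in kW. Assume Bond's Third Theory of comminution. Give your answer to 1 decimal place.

W_Bond = 10·Wi·(1/√P₈₀ − 1/√F₈₀)
W = 10·14.1·(1/√164 − 1/√20698) = 10·14.1·(0.071136) = 10.0302 kWh/t
W_actual = 1.31 × 10.0302 = 13.1395 kWh/t
P_mill = W·ṁ = 13.1395·1401.2 = 18411.1 kW

P = 18411.1 kW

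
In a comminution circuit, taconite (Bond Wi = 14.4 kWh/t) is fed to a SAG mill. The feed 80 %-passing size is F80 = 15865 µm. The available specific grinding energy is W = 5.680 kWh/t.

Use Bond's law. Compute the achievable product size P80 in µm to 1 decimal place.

Bond: W = 10·Wi·(1/√P80 − 1/√F80)
⇒ 1/√P80 = W/(10·Wi) + 1/√F80
  = 5.6800/(10·14.4) + 1/√15865 = 0.039444 + 0.007939 = 0.047384
P80 = (1/0.047384)² = 21.1043² = 445.39 µm

P80 = 445.4 µm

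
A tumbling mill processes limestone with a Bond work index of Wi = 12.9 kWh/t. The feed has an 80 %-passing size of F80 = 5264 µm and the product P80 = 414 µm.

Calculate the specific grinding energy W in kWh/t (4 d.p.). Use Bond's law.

W = 10 Wi (1/√P80 − 1/√F80)  [Bond]
1/√414 = 0.049147;  1/√5264 = 0.013783
W = 10·12.9·(0.049147 − 0.013783) = 4.5620 kWh/t

W = 4.5620 kWh/t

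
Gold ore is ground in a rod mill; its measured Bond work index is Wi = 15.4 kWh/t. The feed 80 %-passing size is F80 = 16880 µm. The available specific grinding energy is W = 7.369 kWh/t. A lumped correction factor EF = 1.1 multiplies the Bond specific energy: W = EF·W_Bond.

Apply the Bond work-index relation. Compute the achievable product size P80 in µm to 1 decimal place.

P80 = 381.5 µm

W = 10 Wi (1/√P80 − 1/√F80)  [Bond]
W_Bond = W / EF = 7.369 / 1.1 = 6.6991 kWh/t
1/√P80 = 1/√F80 + W_Bond/(10·Wi)
  = 6.6991/(10·15.4) + 1/√16880 = 0.043501 + 0.007697 = 0.051197
P80 = (1/0.051197)² = 19.5322² = 381.51 µm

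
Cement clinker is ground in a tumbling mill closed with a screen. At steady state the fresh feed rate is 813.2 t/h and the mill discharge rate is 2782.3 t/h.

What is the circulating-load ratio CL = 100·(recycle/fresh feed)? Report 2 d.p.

CL = 242.14 %

Steady state: M = F + R.
R = M − F = 2782.3 − 813.2 = 1969.1 t/h
CL = 100·R/F = 100·1969.1/813.2 = 242.14 %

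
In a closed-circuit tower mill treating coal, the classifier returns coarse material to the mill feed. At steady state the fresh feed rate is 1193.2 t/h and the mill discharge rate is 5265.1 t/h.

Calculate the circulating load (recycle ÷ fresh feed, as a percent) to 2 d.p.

CL = 341.26 %

M = F + R at steady state, so:
R = M − F = 5265.1 − 1193.2 = 4071.9 t/h
CL = 100·R/F = 100·4071.9/1193.2 = 341.26 %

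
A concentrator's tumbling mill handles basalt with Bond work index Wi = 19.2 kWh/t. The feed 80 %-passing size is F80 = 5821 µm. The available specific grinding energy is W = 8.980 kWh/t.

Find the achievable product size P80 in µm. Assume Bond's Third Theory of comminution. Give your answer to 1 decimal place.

W = 10 Wi (P80^-0.5 − F80^-0.5)
⇒ 1/√P80 = W/(10 Wi) + 1/√F80
  = 8.9800/(10·19.2) + 1/√5821 = 0.046771 + 0.013107 = 0.059878
P80 = (1/0.059878)² = 16.7007² = 278.91 µm

P80 = 278.9 µm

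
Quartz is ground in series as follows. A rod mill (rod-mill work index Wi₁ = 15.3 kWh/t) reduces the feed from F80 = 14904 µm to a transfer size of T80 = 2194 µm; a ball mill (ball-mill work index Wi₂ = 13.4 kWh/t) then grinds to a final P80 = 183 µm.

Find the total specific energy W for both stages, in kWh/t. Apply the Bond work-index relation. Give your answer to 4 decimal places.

W = 9.0579 kWh/t

W = 10 Wi / √P80 − 10 Wi / √F80
Stage 1 (14904→2194 µm, Wi₁=15.3): W₁ = 10·15.3·(0.021349 − 0.008191) = 2.0132 kWh/t
Stage 2 (2194→183 µm, Wi₂=13.4): W₂ = 10·13.4·(0.073922 − 0.021349) = 7.0448 kWh/t
W = W₁ + W₂ = 2.0132 + 7.0448 = 9.0579 kWh/t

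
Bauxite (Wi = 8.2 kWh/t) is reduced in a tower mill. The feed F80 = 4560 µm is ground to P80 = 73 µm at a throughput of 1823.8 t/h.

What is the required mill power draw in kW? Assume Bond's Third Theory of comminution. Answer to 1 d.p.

W = 10 Wi (P80^-0.5 − F80^-0.5)
W = 10·8.2·(1/√73 − 1/√4560) = 10·8.2·(0.102232) = 8.3831 kWh/t
Power = W × throughput = 8.3831 kWh/t × 1823.8 t/h = 15289.0 kW

P = 15289.0 kW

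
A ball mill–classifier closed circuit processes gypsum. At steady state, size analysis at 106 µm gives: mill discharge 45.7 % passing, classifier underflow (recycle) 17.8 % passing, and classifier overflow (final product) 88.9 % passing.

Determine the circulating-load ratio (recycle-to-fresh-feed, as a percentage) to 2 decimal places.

CL = 154.84 %

Two-product formula at 106 µm:
(1+r)·d = r·u + o ⇒ r = (o−d)/(d−u)
r = (88.9 − 45.7)/(45.7 − 17.8) = 43.2/27.9 = 1.5484
CL = 100·r = 154.84 %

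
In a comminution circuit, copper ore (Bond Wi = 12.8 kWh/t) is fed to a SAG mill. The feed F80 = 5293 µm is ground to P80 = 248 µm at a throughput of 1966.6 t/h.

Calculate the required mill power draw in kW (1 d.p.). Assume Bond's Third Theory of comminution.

P = 12524.5 kW

W_Bond = 10·Wi·(1/√P₈₀ − 1/√F₈₀)
W = 10·12.8·(1/√248 − 1/√5293) = 10·12.8·(0.049755) = 6.3686 kWh/t
Power = W × throughput = 6.3686 kWh/t × 1966.6 t/h = 12524.5 kW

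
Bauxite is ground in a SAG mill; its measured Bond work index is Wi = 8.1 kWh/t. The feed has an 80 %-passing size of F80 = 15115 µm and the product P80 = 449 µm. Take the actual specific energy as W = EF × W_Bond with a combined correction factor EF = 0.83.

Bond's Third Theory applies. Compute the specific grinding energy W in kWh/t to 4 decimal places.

W = 10·Wi·(P80^(-½) − F80^(-½))
1/√449 = 0.047193;  1/√15115 = 0.008134
W = 10·8.1·(0.047193 − 0.008134) = 3.1638 kWh/t
Corrected W = EF·W_Bond = 0.83·3.1638 = 2.6259 kWh/t

W = 2.6259 kWh/t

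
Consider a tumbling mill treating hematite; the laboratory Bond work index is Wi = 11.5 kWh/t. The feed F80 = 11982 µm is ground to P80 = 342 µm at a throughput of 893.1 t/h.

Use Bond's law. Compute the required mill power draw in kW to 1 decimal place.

W = 10·Wi·[P80^(−½) − F80^(−½)]
W = 10·11.5·(1/√342 − 1/√11982) = 10·11.5·(0.044938) = 5.1679 kWh/t
P = W·T = 5.1679·893.1 = 4615.4 kW

P = 4615.4 kW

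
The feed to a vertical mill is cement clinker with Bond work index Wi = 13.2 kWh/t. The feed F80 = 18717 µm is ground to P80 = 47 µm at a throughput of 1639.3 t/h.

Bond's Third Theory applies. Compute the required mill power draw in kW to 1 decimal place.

W = 10·Wi·(P80^(-½) − F80^(-½))
W = 10·13.2·(1/√47 − 1/√18717) = 10·13.2·(0.138556) = 18.2893 kWh/t
Mill draw = 18.2893 × 1639.3 = 29981.7 kW

P = 29981.7 kW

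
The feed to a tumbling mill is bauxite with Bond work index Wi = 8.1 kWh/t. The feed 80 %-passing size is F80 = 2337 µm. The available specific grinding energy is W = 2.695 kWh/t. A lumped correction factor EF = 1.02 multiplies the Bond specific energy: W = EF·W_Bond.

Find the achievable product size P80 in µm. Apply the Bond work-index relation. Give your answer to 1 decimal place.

W = 10·Wi·[P80^(−½) − F80^(−½)]
W_Bond = W / EF = 2.695 / 1.02 = 2.6422 kWh/t
P80^(−½) = W_Bond/(10 Wi) + F80^(−½)
  = 2.6422/(10·8.1) + 1/√2337 = 0.032619 + 0.020686 = 0.053305
P80 = (1/0.053305)² = 18.7600² = 351.94 µm

P80 = 351.9 µm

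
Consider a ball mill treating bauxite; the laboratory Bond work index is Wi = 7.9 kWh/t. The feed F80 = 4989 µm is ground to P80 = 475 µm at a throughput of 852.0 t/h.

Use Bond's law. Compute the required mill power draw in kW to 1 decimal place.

W = 10 Wi (1/√P80 − 1/√F80)  [Bond]
W = 10·7.9·(1/√475 − 1/√4989) = 10·7.9·(0.031725) = 2.5063 kWh/t
Mill draw = 2.5063 × 852.0 = 2135.4 kW

P = 2135.4 kW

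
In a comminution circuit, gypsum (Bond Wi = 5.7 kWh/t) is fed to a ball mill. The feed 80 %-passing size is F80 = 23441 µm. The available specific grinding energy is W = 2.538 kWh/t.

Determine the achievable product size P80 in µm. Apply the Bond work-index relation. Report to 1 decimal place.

W = 10 Wi (1/√P80 − 1/√F80)  [Bond]
P80^-0.5 = F80^-0.5 + W/(10 Wi)
  = 2.5380/(10·5.7) + 1/√23441 = 0.044526 + 0.006531 = 0.051058
P80 = (1/0.051058)² = 19.5856² = 383.60 µm

P80 = 383.6 µm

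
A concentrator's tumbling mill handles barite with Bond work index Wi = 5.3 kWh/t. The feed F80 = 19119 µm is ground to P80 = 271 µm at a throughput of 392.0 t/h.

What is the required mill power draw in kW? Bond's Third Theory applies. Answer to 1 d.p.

W = 10 Wi (1/√P80 − 1/√F80)  [Bond]
W = 10·5.3·(1/√271 − 1/√19119) = 10·5.3·(0.053514) = 2.8362 kWh/t
P = W·T = 2.8362·392.0 = 1111.8 kW

P = 1111.8 kW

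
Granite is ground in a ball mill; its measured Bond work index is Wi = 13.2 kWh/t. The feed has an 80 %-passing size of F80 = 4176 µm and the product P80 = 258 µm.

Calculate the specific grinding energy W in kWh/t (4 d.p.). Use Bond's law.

W = 6.1753 kWh/t

Bond: W = 10·Wi·(1/√P80 − 1/√F80)
1/√258 = 0.062257;  1/√4176 = 0.015475
W = 10·13.2·(0.062257 − 0.015475) = 6.1753 kWh/t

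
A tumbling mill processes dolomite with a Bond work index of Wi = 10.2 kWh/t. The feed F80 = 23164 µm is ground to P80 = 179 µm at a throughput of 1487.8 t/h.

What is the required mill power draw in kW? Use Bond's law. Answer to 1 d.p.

W_Bond = 10·Wi·(1/√P₈₀ − 1/√F₈₀)
W = 10·10.2·(1/√179 − 1/√23164) = 10·10.2·(0.068173) = 6.9537 kWh/t
P = W·T = 6.9537·1487.8 = 10345.6 kW

P = 10345.6 kW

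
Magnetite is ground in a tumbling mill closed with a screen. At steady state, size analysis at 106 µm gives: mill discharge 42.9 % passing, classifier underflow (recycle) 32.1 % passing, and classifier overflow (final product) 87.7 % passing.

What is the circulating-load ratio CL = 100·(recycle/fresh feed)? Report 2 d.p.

CL = 414.81 %

Let r = R/F. Size balance at 106 µm:
r = (o − d)/(d − u)
r = (87.7 − 42.9)/(42.9 − 32.1) = 44.8/10.8 = 4.1481
CL = 100·r = 414.81 %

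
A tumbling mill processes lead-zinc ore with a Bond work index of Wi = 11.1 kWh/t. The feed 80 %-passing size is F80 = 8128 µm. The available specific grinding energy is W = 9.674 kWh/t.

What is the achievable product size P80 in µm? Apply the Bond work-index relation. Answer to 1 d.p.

W = 10 Wi (1/√P80 − 1/√F80)  [Bond]
1/√P80 = 1/√F80 + W/(10·Wi)
  = 9.6740/(10·11.1) + 1/√8128 = 0.087153 + 0.011092 = 0.098245
P80 = (1/0.098245)² = 10.1786² = 103.60 µm

P80 = 103.6 µm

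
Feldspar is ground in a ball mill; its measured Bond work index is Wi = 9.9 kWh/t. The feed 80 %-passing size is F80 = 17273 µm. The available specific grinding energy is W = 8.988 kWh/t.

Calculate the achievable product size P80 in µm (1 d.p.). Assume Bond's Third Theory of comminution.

W = 10·Wi·[P80^(−½) − F80^(−½)]
⇒ 1/√P80 = W/(10·Wi) + 1/√F80
  = 8.9880/(10·9.9) + 1/√17273 = 0.090788 + 0.007609 = 0.098397
P80 = (1/0.098397)² = 10.1629² = 103.29 µm

P80 = 103.3 µm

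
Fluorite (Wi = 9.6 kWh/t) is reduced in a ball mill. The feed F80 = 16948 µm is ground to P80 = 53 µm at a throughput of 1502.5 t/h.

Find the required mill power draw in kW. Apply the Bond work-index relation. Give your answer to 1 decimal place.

P = 18704.9 kW

W = 10·Wi·(P80^(-½) − F80^(-½))
W = 10·9.6·(1/√53 − 1/√16948) = 10·9.6·(0.129679) = 12.4492 kWh/t
Mill draw = 12.4492 × 1502.5 = 18704.9 kW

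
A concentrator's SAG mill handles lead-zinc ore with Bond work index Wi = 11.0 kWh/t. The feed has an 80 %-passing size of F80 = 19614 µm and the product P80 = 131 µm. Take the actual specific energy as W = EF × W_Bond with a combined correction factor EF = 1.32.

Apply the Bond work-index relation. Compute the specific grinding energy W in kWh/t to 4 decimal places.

W = 11.6494 kWh/t

W = 10 Wi (P80^-0.5 − F80^-0.5)
1/√131 = 0.087370;  1/√19614 = 0.007140
W = 10·11.0·(0.087370 − 0.007140) = 8.8253 kWh/t
With EF = 1.32: W = 8.8253·1.32 = 11.6494 kWh/t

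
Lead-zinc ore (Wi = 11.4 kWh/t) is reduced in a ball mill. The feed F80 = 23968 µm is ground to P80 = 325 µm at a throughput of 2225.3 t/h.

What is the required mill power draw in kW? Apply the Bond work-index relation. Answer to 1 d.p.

W = 10·Wi·[P80^(−½) − F80^(−½)]
W = 10·11.4·(1/√325 − 1/√23968) = 10·11.4·(0.049011) = 5.5872 kWh/t
Power = W × throughput = 5.5872 kWh/t × 2225.3 t/h = 12433.3 kW

P = 12433.3 kW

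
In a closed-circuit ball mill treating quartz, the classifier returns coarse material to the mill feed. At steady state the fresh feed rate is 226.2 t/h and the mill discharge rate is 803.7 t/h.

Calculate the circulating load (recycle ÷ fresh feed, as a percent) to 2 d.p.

Mill node: discharge = fresh + recycle.
R = M − F = 803.7 − 226.2 = 577.5 t/h
CL = 100·R/F = 100·577.5/226.2 = 255.31 %

CL = 255.31 %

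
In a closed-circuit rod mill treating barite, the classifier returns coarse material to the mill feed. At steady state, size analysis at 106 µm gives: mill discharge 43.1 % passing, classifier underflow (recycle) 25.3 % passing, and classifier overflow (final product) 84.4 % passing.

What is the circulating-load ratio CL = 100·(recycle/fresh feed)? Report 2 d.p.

Balance %-passing 106 µm (r = R/F):
Fd + Rd = Ru + Fo ⇒ R/F = (o−d)/(d−u)
r = (84.4 − 43.1)/(43.1 − 25.3) = 41.3/17.8 = 2.3202
CL = 100·r = 232.02 %

CL = 232.02 %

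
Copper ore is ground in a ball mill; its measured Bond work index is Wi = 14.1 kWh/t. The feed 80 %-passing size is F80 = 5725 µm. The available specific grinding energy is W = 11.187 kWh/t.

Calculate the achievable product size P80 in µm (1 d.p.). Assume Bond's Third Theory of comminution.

W_Bond = 10·Wi·(1/√P₈₀ − 1/√F₈₀)
⇒ 1/√P80 = W/(10 Wi) + 1/√F80
  = 11.1870/(10·14.1) + 1/√5725 = 0.079340 + 0.013216 = 0.092557
P80 = (1/0.092557)² = 10.8042² = 116.73 µm

P80 = 116.7 µm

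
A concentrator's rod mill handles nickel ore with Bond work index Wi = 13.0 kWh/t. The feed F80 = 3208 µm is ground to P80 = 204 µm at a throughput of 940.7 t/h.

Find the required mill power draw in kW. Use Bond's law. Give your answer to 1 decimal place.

P = 6403.0 kW

W = 10·Wi·(P80^(-½) − F80^(-½))
W = 10·13.0·(1/√204 − 1/√3208) = 10·13.0·(0.052358) = 6.8066 kWh/t
P = W·T = 6.8066·940.7 = 6403.0 kW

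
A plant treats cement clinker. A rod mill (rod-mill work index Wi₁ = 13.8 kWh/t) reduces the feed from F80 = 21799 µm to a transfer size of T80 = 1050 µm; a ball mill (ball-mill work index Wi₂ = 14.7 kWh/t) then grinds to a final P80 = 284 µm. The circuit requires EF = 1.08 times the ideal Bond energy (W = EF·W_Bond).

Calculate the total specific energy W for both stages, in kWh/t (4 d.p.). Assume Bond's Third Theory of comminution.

W = 8.1113 kWh/t

W = 10 Wi (P80^-0.5 − F80^-0.5)
Stage 1 (21799→1050 µm, Wi₁=13.8): W₁ = 10·13.8·(0.030861 − 0.006773) = 3.3241 kWh/t
Stage 2 (1050→284 µm, Wi₂=14.7): W₂ = 10·14.7·(0.059339 − 0.030861) = 4.1863 kWh/t
W = W₁ + W₂ = 3.3241 + 4.1863 = 7.5104 kWh/t
W_actual = 1.08 × 7.5104 = 8.1113 kWh/t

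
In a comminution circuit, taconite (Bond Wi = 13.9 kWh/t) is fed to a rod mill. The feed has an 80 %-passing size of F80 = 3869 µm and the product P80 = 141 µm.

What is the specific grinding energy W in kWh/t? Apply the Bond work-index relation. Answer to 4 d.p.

W_Bond = 10·Wi·(1/√P₈₀ − 1/√F₈₀)
1/√141 = 0.084215;  1/√3869 = 0.016077
W = 10·13.9·(0.084215 − 0.016077) = 9.4712 kWh/t

W = 9.4712 kWh/t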